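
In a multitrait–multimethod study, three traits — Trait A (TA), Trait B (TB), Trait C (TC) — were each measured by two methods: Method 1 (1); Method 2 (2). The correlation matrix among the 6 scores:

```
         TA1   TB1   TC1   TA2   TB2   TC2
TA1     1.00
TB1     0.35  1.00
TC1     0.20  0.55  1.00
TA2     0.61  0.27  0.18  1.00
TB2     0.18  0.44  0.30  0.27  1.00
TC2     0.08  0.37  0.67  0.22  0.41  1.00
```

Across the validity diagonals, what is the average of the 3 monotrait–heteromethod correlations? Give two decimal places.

Convergent values: 0.61, 0.44, 0.67; mean = 1.72/3 = 0.57.

0.57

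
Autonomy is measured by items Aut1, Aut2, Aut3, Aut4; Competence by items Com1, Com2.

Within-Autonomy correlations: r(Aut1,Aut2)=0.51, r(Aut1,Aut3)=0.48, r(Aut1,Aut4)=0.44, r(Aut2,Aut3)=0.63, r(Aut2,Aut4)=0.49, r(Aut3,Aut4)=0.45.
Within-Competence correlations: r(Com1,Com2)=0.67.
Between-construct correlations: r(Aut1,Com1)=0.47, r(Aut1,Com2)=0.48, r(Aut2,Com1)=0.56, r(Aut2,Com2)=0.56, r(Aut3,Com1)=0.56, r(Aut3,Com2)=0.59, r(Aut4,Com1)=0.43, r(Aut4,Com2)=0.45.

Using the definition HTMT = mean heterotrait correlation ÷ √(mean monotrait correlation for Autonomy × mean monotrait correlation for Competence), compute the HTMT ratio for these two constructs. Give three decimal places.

Mean between = 4.10/8 = 0.5125.
Mean within-Aut = 3.00/6 = 0.5000; mean within-Com = 0.67/1 = 0.6700.
Geometric mean = √(0.5000 × 0.6700) = 0.5788.
HTMT = 0.5125 / 0.5788 = 0.885.

0.885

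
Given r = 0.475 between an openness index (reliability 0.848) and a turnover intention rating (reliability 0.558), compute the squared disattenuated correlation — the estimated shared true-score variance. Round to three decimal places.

0.477

Disattenuated r = 0.475 / √(0.848 × 0.558) = 0.475 / 0.6879 = 0.6905.
Shared true-score variance = 0.6905² = 0.4768 ≈ 0.477.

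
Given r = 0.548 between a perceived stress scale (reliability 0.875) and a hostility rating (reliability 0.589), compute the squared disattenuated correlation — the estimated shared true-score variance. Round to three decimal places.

Disattenuated r = 0.548 / √(0.875 × 0.589) = 0.548 / 0.7179 = 0.7633.
Shared true-score variance = 0.7633² = 0.5826 ≈ 0.583.

0.583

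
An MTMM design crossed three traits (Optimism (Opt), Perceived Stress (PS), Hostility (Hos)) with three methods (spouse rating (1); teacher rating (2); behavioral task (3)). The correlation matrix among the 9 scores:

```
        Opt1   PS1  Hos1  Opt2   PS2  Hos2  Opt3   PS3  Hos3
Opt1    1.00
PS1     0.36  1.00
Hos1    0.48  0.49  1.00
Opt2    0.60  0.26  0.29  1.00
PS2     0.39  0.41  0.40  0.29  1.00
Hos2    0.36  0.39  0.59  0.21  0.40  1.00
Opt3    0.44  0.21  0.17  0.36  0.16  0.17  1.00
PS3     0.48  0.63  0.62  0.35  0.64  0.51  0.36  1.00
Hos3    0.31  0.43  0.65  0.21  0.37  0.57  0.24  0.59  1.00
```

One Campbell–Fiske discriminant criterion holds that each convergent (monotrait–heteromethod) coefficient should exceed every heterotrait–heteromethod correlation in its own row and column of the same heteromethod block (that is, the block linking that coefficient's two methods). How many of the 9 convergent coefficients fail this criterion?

Checking each validity diagonal entry against its comparison values:
Opt (methods 1·2): 0.60 vs {0.39, 0.26, 0.36, 0.29} → pass.
Opt (methods 1·3): 0.44 vs {0.48, 0.21, 0.31, 0.17} → fail.
Opt (methods 2·3): 0.36 vs {0.35, 0.16, 0.21, 0.17} → pass.
PS (methods 1·2): 0.41 vs {0.26, 0.39, 0.39, 0.40} → pass.
PS (methods 1·3): 0.63 vs {0.21, 0.48, 0.43, 0.62} → pass.
PS (methods 2·3): 0.64 vs {0.16, 0.35, 0.37, 0.51} → pass.
Hos (methods 1·2): 0.59 vs {0.29, 0.36, 0.40, 0.39} → pass.
Hos (methods 1·3): 0.65 vs {0.17, 0.31, 0.62, 0.43} → pass.
Hos (methods 2·3): 0.57 vs {0.17, 0.21, 0.51, 0.37} → pass.
1 of 9 fail.

1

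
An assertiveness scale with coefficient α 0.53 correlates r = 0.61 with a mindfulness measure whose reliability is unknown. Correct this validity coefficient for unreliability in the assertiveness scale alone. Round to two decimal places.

0.84

Single correction: r_c = r_obs / √r_xx = 0.61 / √0.53 = 0.61 / 0.7280 ≈ 0.84.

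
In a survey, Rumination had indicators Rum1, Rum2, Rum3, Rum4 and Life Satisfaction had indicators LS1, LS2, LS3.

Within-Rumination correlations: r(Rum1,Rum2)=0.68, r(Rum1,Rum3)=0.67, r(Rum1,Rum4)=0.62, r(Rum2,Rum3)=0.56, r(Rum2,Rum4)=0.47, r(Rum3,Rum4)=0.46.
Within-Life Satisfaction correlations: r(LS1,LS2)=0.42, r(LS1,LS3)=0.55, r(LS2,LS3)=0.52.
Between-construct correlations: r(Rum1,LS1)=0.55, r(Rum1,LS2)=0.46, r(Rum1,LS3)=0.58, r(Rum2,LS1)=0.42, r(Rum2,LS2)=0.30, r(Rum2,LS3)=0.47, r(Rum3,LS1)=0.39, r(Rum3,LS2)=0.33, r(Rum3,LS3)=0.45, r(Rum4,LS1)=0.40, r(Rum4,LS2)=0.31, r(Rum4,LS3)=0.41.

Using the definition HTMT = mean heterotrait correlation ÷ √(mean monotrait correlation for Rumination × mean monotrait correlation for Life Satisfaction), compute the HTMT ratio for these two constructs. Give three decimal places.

Mean between = 5.07/12 = 0.4225.
Mean within-Rum = 3.46/6 = 0.5767; mean within-LS = 1.49/3 = 0.4967.
Geometric mean = √(0.5767 × 0.4967) = 0.5352.
HTMT = 0.4225 / 0.5352 = 0.789.

0.789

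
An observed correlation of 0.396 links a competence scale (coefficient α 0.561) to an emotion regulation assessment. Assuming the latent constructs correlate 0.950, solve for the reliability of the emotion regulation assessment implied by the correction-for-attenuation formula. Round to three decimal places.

0.310

r_true = r_obs / √(r_xx · r_yy) ⇒ 0.950 = 0.396 / √(0.561 · r_yy).
√(0.561 · r_yy) = 0.396 / 0.950 = 0.4168; 0.561 · r_yy = 0.1737; r_yy = 0.1737 / 0.561 ≈ 0.310.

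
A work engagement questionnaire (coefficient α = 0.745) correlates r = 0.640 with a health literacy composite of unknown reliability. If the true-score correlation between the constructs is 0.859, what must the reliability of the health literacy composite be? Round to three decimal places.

r_true = r_obs / √(r_xx · r_yy) ⇒ 0.859 = 0.640 / √(0.745 · r_yy).
√(0.745 · r_yy) = 0.640 / 0.859 = 0.7451; 0.745 · r_yy = 0.5552; r_yy = 0.5552 / 0.745 ≈ 0.745.

0.745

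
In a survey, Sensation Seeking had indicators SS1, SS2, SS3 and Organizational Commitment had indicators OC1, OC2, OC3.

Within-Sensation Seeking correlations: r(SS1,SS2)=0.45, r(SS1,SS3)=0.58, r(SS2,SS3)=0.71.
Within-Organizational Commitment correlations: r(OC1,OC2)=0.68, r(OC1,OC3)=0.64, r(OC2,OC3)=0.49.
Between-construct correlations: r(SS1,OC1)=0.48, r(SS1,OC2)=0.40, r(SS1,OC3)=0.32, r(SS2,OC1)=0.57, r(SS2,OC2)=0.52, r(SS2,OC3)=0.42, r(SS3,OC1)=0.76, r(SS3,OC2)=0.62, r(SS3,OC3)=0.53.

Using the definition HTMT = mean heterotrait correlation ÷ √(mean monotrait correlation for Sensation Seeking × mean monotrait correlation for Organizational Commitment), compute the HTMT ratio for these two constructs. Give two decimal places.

Mean between = 4.62/9 = 0.5133.
Mean within-SS = 1.74/3 = 0.5800; mean within-OC = 1.81/3 = 0.6033.
Geometric mean = √(0.5800 × 0.6033) = 0.5915.
HTMT = 0.5133 / 0.5915 = 0.87.

0.87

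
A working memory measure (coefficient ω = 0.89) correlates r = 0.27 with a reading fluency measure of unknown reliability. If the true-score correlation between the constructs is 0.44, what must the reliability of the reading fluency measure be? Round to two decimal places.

0.42

r_true = r_obs / √(r_xx · r_yy) ⇒ 0.44 = 0.27 / √(0.89 · r_yy).
√(0.89 · r_yy) = 0.27 / 0.44 = 0.6136; 0.89 · r_yy = 0.3765; r_yy = 0.3765 / 0.89 ≈ 0.42.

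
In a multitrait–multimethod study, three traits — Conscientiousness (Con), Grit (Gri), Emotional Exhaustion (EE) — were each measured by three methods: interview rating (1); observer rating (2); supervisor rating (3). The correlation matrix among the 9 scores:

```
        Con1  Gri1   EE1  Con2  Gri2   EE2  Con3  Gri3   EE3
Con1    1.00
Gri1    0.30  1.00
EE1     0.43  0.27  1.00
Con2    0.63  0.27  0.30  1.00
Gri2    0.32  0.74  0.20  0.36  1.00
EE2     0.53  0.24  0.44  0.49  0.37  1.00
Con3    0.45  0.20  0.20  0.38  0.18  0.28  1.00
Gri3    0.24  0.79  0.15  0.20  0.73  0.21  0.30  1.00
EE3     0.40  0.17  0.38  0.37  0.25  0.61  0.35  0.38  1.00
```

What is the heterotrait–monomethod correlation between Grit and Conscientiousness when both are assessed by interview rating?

0.30

Different traits, same method: r(Gri1, Con1) = 0.30.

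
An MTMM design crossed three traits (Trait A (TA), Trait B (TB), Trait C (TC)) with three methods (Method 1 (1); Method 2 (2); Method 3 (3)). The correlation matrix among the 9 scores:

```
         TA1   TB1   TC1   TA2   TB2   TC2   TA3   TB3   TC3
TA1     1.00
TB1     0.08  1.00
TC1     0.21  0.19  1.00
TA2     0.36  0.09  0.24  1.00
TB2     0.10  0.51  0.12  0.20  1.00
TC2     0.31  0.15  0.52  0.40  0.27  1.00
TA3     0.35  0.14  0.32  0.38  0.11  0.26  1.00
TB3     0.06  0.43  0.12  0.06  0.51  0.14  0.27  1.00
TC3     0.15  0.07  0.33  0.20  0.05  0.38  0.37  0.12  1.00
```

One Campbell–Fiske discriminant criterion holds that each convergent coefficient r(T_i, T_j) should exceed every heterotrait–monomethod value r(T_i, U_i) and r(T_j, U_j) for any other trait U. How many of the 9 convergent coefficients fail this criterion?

5

Checking each validity diagonal entry against its comparison values:
TA (methods 1·2): 0.36 vs {0.08, 0.20, 0.21, 0.40} → fail.
TA (methods 1·3): 0.35 vs {0.08, 0.27, 0.21, 0.37} → fail.
TA (methods 2·3): 0.38 vs {0.20, 0.27, 0.40, 0.37} → fail.
TB (methods 1·2): 0.51 vs {0.08, 0.20, 0.19, 0.27} → pass.
TB (methods 1·3): 0.43 vs {0.08, 0.27, 0.19, 0.12} → pass.
TB (methods 2·3): 0.51 vs {0.20, 0.27, 0.27, 0.12} → pass.
TC (methods 1·2): 0.52 vs {0.21, 0.40, 0.19, 0.27} → pass.
TC (methods 1·3): 0.33 vs {0.21, 0.37, 0.19, 0.12} → fail.
TC (methods 2·3): 0.38 vs {0.40, 0.37, 0.27, 0.12} → fail.
5 of 9 fail.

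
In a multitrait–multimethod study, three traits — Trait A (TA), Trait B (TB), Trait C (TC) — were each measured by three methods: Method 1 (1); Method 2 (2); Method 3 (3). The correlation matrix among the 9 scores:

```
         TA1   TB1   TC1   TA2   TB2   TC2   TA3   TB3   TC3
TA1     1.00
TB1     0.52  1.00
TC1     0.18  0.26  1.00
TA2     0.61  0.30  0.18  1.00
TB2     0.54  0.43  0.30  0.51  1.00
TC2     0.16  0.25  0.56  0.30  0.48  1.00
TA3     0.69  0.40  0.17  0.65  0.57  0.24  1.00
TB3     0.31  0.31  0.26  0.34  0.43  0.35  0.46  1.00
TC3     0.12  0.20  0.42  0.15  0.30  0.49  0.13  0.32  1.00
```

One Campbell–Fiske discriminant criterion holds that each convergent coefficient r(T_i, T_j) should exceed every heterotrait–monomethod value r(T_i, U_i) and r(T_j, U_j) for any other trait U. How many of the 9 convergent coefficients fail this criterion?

Each convergent coefficient versus the relevant comparison correlations:
TA (methods 1·2): 0.61 vs {0.52, 0.51, 0.18, 0.30} → pass.
TA (methods 1·3): 0.69 vs {0.52, 0.46, 0.18, 0.13} → pass.
TA (methods 2·3): 0.65 vs {0.51, 0.46, 0.30, 0.13} → pass.
TB (methods 1·2): 0.43 vs {0.52, 0.51, 0.26, 0.48} → fail.
TB (methods 1·3): 0.31 vs {0.52, 0.46, 0.26, 0.32} → fail.
TB (methods 2·3): 0.43 vs {0.51, 0.46, 0.48, 0.32} → fail.
TC (methods 1·2): 0.56 vs {0.18, 0.30, 0.26, 0.48} → pass.
TC (methods 1·3): 0.42 vs {0.18, 0.13, 0.26, 0.32} → pass.
TC (methods 2·3): 0.49 vs {0.30, 0.13, 0.48, 0.32} → pass.
3 of 9 fail.

3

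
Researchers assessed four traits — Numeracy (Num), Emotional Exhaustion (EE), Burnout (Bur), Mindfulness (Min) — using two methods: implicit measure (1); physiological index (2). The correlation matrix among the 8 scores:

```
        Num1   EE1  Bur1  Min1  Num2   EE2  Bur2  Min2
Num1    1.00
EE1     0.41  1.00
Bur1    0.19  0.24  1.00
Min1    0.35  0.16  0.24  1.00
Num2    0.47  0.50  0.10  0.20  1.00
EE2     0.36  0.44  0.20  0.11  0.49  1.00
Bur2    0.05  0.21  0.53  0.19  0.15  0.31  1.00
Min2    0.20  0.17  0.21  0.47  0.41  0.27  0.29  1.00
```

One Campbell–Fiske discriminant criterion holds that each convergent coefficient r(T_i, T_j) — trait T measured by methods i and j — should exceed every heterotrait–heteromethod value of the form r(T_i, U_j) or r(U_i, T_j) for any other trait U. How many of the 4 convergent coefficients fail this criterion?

2

Checking each validity diagonal entry against its comparison values:
Num (methods 1·2): 0.47 vs {0.36, 0.50, 0.05, 0.10, 0.20, 0.20} → fail.
EE (methods 1·2): 0.44 vs {0.50, 0.36, 0.21, 0.20, 0.17, 0.11} → fail.
Bur (methods 1·2): 0.53 vs {0.10, 0.05, 0.20, 0.21, 0.21, 0.19} → pass.
Min (methods 1·2): 0.47 vs {0.20, 0.20, 0.11, 0.17, 0.19, 0.21} → pass.
2 of 4 fail.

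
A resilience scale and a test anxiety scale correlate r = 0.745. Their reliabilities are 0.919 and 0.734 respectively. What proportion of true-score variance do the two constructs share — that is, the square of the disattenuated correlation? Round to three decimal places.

0.823

Disattenuated r = 0.745 / √(0.919 × 0.734) = 0.745 / 0.8213 = 0.9071.
Shared true-score variance = 0.9071² = 0.8228 ≈ 0.823.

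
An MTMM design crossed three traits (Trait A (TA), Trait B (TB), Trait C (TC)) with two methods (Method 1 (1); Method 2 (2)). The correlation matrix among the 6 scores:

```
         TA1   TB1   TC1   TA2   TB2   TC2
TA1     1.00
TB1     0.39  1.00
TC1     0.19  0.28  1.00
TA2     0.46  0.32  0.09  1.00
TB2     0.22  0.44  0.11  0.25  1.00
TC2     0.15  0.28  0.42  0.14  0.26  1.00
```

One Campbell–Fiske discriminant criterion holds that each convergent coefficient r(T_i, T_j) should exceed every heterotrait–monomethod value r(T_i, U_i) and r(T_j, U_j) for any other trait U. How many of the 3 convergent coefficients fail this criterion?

Convergent coefficients and their comparison sets:
TA (methods 1·2): 0.46 vs {0.39, 0.25, 0.19, 0.14} → pass.
TB (methods 1·2): 0.44 vs {0.39, 0.25, 0.28, 0.26} → pass.
TC (methods 1·2): 0.42 vs {0.19, 0.14, 0.28, 0.26} → pass.
0 of 3 fail.

0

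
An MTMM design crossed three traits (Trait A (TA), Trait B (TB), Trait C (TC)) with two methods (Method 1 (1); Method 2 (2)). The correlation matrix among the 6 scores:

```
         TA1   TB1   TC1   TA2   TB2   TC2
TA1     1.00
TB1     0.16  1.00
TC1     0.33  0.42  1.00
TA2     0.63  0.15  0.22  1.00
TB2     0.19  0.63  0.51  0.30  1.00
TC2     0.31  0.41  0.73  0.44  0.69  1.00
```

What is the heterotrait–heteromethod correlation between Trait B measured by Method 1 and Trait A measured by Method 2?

0.15

Different traits and methods: r(TB1, TA2) = 0.15.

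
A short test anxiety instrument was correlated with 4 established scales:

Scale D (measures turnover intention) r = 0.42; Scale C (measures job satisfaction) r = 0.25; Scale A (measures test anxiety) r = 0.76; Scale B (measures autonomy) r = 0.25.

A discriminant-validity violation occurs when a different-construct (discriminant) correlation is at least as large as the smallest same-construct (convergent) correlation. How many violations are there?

0

Convergent (same construct = test anxiety): Scale A.
Smallest convergent = 0.76. Discriminant values: 0.42, 0.25, 0.25; count ≥ 0.76 → 0.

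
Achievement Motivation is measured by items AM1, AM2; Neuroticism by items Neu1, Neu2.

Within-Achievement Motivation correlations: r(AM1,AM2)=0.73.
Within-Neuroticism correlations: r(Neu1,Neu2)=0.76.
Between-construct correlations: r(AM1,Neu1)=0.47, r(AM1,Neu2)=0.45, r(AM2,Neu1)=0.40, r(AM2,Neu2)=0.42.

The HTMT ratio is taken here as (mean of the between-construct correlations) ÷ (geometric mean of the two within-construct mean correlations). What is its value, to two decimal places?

0.58

Mean between = 1.74/4 = 0.4350.
Mean within-AM = 0.73/1 = 0.7300; mean within-Neu = 0.76/1 = 0.7600.
Geometric mean = √(0.7300 × 0.7600) = 0.7448.
HTMT = 0.4350 / 0.7448 = 0.58.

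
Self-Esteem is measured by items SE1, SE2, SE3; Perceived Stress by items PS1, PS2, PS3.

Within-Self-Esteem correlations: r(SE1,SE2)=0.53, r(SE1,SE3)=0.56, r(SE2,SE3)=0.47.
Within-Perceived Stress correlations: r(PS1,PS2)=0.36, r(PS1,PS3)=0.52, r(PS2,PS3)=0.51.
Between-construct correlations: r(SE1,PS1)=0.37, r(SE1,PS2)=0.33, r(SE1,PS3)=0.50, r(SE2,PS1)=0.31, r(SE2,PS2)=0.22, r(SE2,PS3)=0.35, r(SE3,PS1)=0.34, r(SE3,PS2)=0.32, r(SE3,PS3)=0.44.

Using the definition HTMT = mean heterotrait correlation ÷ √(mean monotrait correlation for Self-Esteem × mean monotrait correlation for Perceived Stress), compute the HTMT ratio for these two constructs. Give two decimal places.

0.72

Mean between = 3.18/9 = 0.3533.
Mean within-SE = 1.56/3 = 0.5200; mean within-PS = 1.39/3 = 0.4633.
Geometric mean = √(0.5200 × 0.4633) = 0.4908.
HTMT = 0.3533 / 0.4908 = 0.72.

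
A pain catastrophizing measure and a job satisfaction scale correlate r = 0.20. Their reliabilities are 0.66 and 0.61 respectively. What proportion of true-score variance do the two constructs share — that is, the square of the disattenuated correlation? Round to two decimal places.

0.10

Disattenuated r = 0.20 / √(0.66 × 0.61) = 0.20 / 0.6345 = 0.3152.
Shared true-score variance = 0.3152² = 0.0994 ≈ 0.10.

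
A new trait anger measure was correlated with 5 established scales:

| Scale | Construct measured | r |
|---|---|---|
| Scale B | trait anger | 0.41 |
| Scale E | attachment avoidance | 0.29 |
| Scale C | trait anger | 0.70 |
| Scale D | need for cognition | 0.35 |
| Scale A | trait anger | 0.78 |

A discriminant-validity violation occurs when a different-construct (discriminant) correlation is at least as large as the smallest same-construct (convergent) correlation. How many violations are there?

0

Convergent (same construct = trait anger): Scale B, Scale C, Scale A.
Smallest convergent = 0.41. Discriminant values: 0.29, 0.35; count ≥ 0.41 → 0.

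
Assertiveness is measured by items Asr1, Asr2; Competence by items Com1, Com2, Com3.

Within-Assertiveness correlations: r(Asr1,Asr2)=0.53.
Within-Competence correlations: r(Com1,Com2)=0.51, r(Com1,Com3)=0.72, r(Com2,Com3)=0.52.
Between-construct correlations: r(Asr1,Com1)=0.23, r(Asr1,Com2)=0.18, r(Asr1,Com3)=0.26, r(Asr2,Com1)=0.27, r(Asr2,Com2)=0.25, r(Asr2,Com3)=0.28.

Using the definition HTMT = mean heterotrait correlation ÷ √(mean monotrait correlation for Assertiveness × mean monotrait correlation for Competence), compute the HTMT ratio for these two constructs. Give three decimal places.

Between-construct mean = 1.47/6 = 0.2450.
Mean within-Asr = 0.53/1 = 0.5300; mean within-Com = 1.75/3 = 0.5833.
Geometric mean = √(0.5300 × 0.5833) = 0.5560.
HTMT = 0.2450 / 0.5560 = 0.441.

0.441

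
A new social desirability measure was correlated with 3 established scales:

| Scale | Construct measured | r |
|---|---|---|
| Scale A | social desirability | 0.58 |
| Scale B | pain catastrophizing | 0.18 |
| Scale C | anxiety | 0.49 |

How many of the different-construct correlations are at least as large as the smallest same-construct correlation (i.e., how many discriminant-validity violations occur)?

Convergent (same construct = social desirability): Scale A.
Smallest convergent = 0.58. Discriminant values: 0.18, 0.49; count ≥ 0.58 → 0.

0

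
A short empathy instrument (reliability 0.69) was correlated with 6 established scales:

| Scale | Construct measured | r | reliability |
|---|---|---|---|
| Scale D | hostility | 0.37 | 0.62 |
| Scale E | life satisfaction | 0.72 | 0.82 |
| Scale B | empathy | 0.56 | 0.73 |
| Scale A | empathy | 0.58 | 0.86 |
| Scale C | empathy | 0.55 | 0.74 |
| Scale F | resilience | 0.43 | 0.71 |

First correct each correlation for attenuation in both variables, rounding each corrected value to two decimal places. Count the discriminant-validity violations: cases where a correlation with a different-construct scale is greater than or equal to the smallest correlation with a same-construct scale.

1

Disattenuated r (r / √(r_scale · r_new)):
  Scale D (disc): 0.37 / √(0.62·0.69) = 0.57
  Scale E (disc): 0.72 / √(0.82·0.69) = 0.96
  Scale B (conv): 0.56 / √(0.73·0.69) = 0.79
  Scale A (conv): 0.58 / √(0.86·0.69) = 0.75
  Scale C (conv): 0.55 / √(0.74·0.69) = 0.77
  Scale F (disc): 0.43 / √(0.71·0.69) = 0.61
Smallest convergent = 0.75. Discriminant values: 0.57, 0.96, 0.61; count ≥ 0.75 → 1.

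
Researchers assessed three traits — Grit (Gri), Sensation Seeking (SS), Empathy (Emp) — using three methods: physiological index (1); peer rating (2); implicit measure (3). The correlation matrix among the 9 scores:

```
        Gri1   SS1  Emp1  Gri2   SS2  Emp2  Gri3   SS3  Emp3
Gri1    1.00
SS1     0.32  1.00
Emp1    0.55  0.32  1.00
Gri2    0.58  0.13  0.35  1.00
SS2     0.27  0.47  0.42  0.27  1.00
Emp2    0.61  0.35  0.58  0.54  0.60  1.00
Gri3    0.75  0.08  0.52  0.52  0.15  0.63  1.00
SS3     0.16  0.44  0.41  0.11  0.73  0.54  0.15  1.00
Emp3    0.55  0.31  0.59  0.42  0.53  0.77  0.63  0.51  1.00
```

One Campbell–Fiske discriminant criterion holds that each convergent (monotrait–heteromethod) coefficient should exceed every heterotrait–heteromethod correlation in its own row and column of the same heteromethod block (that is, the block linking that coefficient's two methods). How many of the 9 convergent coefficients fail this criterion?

Each convergent coefficient versus the relevant comparison correlations:
Gri (methods 1·2): 0.58 vs {0.27, 0.13, 0.61, 0.35} → fail.
Gri (methods 1·3): 0.75 vs {0.16, 0.08, 0.55, 0.52} → pass.
Gri (methods 2·3): 0.52 vs {0.11, 0.15, 0.42, 0.63} → fail.
SS (methods 1·2): 0.47 vs {0.13, 0.27, 0.35, 0.42} → pass.
SS (methods 1·3): 0.44 vs {0.08, 0.16, 0.31, 0.41} → pass.
SS (methods 2·3): 0.73 vs {0.15, 0.11, 0.53, 0.54} → pass.
Emp (methods 1·2): 0.58 vs {0.35, 0.61, 0.42, 0.35} → fail.
Emp (methods 1·3): 0.59 vs {0.52, 0.55, 0.41, 0.31} → pass.
Emp (methods 2·3): 0.77 vs {0.63, 0.42, 0.54, 0.53} → pass.
3 of 9 fail.

3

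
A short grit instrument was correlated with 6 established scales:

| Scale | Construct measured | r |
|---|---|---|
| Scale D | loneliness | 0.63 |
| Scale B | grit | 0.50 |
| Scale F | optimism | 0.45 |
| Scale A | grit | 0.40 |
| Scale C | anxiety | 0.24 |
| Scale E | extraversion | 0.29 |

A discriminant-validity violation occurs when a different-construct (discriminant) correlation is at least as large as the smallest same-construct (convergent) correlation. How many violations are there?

2

Convergent (same construct = grit): Scale B, Scale A.
Smallest convergent = 0.40. Discriminant values: 0.63, 0.45, 0.24, 0.29; count ≥ 0.40 → 2.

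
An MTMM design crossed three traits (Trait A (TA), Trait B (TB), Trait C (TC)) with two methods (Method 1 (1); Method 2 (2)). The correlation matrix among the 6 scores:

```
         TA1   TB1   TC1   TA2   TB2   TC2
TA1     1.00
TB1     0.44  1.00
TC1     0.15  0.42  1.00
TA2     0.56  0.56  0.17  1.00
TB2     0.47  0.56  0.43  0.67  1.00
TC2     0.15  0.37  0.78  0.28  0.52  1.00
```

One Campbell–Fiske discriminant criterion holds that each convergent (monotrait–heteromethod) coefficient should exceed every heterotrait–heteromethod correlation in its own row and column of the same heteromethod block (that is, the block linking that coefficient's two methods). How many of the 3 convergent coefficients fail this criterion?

2

Each convergent coefficient versus the relevant comparison correlations:
TA (methods 1·2): 0.56 vs {0.47, 0.56, 0.15, 0.17} → fail.
TB (methods 1·2): 0.56 vs {0.56, 0.47, 0.37, 0.43} → fail.
TC (methods 1·2): 0.78 vs {0.17, 0.15, 0.43, 0.37} → pass.
2 of 3 fail.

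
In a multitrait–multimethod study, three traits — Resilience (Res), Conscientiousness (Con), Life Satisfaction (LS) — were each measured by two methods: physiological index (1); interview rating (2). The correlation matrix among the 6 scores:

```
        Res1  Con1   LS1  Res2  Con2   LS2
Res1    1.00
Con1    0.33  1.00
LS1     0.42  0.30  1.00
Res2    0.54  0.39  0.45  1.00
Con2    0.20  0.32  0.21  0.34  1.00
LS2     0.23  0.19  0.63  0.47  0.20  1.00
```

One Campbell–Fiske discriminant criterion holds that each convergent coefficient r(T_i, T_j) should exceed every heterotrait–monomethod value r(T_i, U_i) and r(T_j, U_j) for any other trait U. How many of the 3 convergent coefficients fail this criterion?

Checking each validity diagonal entry against its comparison values:
Res (methods 1·2): 0.54 vs {0.33, 0.34, 0.42, 0.47} → pass.
Con (methods 1·2): 0.32 vs {0.33, 0.34, 0.30, 0.20} → fail.
LS (methods 1·2): 0.63 vs {0.42, 0.47, 0.30, 0.20} → pass.
1 of 3 fail.

1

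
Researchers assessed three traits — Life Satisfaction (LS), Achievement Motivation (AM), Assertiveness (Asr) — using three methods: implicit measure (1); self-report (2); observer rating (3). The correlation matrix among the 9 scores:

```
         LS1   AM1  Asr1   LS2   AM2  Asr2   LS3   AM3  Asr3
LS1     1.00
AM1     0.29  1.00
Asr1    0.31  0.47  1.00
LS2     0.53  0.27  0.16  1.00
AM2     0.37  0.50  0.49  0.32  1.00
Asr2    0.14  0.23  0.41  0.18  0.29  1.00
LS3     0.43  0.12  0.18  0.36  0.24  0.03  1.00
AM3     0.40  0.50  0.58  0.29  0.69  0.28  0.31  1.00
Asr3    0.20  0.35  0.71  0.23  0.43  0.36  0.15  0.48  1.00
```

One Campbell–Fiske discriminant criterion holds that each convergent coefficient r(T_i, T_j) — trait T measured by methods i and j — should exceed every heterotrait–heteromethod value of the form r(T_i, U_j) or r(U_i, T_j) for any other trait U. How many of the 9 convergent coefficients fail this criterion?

3

Each convergent coefficient versus the relevant comparison correlations:
LS (methods 1·2): 0.53 vs {0.37, 0.27, 0.14, 0.16} → pass.
LS (methods 1·3): 0.43 vs {0.40, 0.12, 0.20, 0.18} → pass.
LS (methods 2·3): 0.36 vs {0.29, 0.24, 0.23, 0.03} → pass.
AM (methods 1·2): 0.50 vs {0.27, 0.37, 0.23, 0.49} → pass.
AM (methods 1·3): 0.50 vs {0.12, 0.40, 0.35, 0.58} → fail.
AM (methods 2·3): 0.69 vs {0.24, 0.29, 0.43, 0.28} → pass.
Asr (methods 1·2): 0.41 vs {0.16, 0.14, 0.49, 0.23} → fail.
Asr (methods 1·3): 0.71 vs {0.18, 0.20, 0.58, 0.35} → pass.
Asr (methods 2·3): 0.36 vs {0.03, 0.23, 0.28, 0.43} → fail.
3 of 9 fail.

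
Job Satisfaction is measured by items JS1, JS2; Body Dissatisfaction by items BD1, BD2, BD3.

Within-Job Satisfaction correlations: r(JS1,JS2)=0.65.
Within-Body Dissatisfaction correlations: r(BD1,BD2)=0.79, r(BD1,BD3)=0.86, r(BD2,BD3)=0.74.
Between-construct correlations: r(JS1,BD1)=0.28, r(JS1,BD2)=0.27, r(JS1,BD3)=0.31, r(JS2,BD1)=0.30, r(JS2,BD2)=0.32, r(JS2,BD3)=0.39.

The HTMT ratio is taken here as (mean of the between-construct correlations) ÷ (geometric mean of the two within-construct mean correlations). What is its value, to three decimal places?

0.433

Mean heterotrait r = 1.87/6 = 0.3117.
Mean within-JS = 0.65/1 = 0.6500; mean within-BD = 2.39/3 = 0.7967.
Geometric mean = √(0.6500 × 0.7967) = 0.7196.
HTMT = 0.3117 / 0.7196 = 0.433.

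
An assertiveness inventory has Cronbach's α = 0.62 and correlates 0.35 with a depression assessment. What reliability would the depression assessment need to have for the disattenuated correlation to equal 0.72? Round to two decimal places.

r_true = r_obs / √(r_xx · r_yy) ⇒ 0.72 = 0.35 / √(0.62 · r_yy).
√(0.62 · r_yy) = 0.35 / 0.72 = 0.4861; 0.62 · r_yy = 0.2363; r_yy = 0.2363 / 0.62 ≈ 0.38.

0.38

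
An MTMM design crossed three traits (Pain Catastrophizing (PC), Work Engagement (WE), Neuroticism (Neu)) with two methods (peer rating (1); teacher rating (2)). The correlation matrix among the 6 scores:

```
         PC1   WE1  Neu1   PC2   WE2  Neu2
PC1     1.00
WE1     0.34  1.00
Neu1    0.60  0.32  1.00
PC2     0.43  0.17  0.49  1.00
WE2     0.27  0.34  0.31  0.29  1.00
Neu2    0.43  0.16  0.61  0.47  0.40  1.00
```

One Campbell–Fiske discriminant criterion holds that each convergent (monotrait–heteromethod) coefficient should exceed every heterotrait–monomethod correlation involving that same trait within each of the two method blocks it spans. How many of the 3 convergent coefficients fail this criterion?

Checking each validity diagonal entry against its comparison values:
PC (methods 1·2): 0.43 vs {0.34, 0.29, 0.60, 0.47} → fail.
WE (methods 1·2): 0.34 vs {0.34, 0.29, 0.32, 0.40} → fail.
Neu (methods 1·2): 0.61 vs {0.60, 0.47, 0.32, 0.40} → pass.
2 of 3 fail.

2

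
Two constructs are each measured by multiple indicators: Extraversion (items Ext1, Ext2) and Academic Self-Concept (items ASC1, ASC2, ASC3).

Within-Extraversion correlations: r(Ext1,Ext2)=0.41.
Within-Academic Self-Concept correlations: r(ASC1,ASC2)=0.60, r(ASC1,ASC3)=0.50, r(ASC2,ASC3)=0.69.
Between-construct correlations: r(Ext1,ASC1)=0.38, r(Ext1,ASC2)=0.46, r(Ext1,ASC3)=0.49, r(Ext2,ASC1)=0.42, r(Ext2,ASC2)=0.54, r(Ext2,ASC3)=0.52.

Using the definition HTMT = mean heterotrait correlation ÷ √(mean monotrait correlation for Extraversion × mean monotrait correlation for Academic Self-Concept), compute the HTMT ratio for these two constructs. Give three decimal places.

0.947

Between-construct mean = 2.81/6 = 0.4683.
Mean within-Ext = 0.41/1 = 0.4100; mean within-ASC = 1.79/3 = 0.5967.
Geometric mean = √(0.4100 × 0.5967) = 0.4946.
HTMT = 0.4683 / 0.4946 = 0.947.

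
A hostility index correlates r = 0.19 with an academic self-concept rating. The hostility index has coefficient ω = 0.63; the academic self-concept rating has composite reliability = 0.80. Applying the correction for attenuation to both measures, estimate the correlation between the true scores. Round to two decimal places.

0.27

r_true = r_obs / √(r_xx · r_yy) = 0.19 / √(0.63 × 0.80) = 0.19 / √0.5040 = 0.19 / 0.7099 ≈ 0.27.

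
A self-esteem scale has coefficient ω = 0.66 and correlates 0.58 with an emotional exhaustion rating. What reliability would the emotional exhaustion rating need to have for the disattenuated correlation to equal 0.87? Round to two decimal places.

r_true = r_obs / √(r_xx · r_yy) ⇒ 0.87 = 0.58 / √(0.66 · r_yy).
√(0.66 · r_yy) = 0.58 / 0.87 = 0.6667; 0.66 · r_yy = 0.4445; r_yy = 0.4445 / 0.66 ≈ 0.67.

0.67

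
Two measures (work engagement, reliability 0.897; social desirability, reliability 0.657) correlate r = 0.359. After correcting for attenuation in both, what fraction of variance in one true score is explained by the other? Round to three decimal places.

0.219

Disattenuated r = 0.359 / √(0.897 × 0.657) = 0.359 / 0.7677 = 0.4676.
Shared true-score variance = 0.4676² = 0.2186 ≈ 0.219.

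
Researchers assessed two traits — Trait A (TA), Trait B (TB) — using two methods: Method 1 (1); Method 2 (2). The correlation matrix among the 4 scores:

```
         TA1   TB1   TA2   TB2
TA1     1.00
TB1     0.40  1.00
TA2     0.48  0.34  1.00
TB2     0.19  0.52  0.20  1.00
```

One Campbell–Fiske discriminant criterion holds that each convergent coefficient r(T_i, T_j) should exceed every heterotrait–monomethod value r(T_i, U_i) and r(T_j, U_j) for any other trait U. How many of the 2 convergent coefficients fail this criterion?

Convergent coefficients and their comparison sets:
TA (methods 1·2): 0.48 vs {0.40, 0.20} → pass.
TB (methods 1·2): 0.52 vs {0.40, 0.20} → pass.
0 of 2 fail.

0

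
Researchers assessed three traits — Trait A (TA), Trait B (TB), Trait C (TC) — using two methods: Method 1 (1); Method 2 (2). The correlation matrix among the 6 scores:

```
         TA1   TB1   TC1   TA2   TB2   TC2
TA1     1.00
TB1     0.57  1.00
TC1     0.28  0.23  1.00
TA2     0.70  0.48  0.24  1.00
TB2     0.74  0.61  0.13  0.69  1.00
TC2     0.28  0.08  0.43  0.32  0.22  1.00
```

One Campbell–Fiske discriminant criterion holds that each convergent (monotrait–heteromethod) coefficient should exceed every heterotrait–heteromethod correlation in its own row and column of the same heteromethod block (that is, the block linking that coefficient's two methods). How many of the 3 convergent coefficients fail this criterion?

Convergent coefficients and their comparison sets:
TA (methods 1·2): 0.70 vs {0.74, 0.48, 0.28, 0.24} → fail.
TB (methods 1·2): 0.61 vs {0.48, 0.74, 0.08, 0.13} → fail.
TC (methods 1·2): 0.43 vs {0.24, 0.28, 0.13, 0.08} → pass.
2 of 3 fail.

2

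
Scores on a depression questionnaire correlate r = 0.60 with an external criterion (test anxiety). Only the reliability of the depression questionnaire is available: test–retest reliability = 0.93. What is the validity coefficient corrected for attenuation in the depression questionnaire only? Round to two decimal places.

Single correction: r_c = r_obs / √r_xx = 0.60 / √0.93 = 0.60 / 0.9644 ≈ 0.62.

0.62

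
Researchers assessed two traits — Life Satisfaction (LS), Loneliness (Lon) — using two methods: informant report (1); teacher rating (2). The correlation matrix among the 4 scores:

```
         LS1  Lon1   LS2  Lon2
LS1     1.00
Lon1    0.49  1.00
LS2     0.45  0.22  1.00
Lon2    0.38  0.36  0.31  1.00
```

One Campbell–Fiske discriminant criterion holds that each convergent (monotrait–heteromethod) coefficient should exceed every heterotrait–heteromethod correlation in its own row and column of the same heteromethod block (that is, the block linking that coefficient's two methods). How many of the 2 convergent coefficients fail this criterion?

1

Each convergent coefficient versus the relevant comparison correlations:
LS (methods 1·2): 0.45 vs {0.38, 0.22} → pass.
Lon (methods 1·2): 0.36 vs {0.22, 0.38} → fail.
1 of 2 fail.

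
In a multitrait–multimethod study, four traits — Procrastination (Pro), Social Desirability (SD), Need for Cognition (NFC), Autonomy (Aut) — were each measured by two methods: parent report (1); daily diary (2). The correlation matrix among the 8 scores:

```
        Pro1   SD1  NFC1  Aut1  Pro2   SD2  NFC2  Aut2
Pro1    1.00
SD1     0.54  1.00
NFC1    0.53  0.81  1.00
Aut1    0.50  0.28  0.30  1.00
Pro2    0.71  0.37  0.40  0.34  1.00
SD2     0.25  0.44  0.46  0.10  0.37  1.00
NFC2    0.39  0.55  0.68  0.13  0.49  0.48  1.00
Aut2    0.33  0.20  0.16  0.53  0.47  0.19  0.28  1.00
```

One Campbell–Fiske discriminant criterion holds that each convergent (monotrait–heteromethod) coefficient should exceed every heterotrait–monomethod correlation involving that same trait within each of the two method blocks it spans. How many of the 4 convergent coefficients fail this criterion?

2

Convergent coefficients and their comparison sets:
Pro (methods 1·2): 0.71 vs {0.54, 0.37, 0.53, 0.49, 0.50, 0.47} → pass.
SD (methods 1·2): 0.44 vs {0.54, 0.37, 0.81, 0.48, 0.28, 0.19} → fail.
NFC (methods 1·2): 0.68 vs {0.53, 0.49, 0.81, 0.48, 0.30, 0.28} → fail.
Aut (methods 1·2): 0.53 vs {0.50, 0.47, 0.28, 0.19, 0.30, 0.28} → pass.
2 of 4 fail.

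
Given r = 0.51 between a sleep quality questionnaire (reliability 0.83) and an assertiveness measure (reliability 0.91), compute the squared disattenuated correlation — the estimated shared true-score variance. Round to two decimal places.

0.34

Disattenuated r = 0.51 / √(0.83 × 0.91) = 0.51 / 0.8691 = 0.5868.
Shared true-score variance = 0.5868² = 0.3443 ≈ 0.34.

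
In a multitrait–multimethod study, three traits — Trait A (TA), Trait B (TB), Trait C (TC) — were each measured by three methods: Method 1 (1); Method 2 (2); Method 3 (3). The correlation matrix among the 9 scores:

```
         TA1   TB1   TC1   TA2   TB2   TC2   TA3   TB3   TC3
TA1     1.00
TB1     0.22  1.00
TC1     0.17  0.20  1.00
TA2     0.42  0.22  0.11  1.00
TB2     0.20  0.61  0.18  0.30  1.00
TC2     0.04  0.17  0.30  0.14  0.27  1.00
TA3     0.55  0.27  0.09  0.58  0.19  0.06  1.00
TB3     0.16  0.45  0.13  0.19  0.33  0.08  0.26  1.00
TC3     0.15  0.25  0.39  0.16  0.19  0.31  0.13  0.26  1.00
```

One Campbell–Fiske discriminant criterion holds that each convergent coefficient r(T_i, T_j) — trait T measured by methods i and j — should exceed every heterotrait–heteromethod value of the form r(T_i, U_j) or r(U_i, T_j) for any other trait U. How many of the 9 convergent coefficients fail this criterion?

0

Convergent coefficients and their comparison sets:
TA (methods 1·2): 0.42 vs {0.20, 0.22, 0.04, 0.11} → pass.
TA (methods 1·3): 0.55 vs {0.16, 0.27, 0.15, 0.09} → pass.
TA (methods 2·3): 0.58 vs {0.19, 0.19, 0.16, 0.06} → pass.
TB (methods 1·2): 0.61 vs {0.22, 0.20, 0.17, 0.18} → pass.
TB (methods 1·3): 0.45 vs {0.27, 0.16, 0.25, 0.13} → pass.
TB (methods 2·3): 0.33 vs {0.19, 0.19, 0.19, 0.08} → pass.
TC (methods 1·2): 0.30 vs {0.11, 0.04, 0.18, 0.17} → pass.
TC (methods 1·3): 0.39 vs {0.09, 0.15, 0.13, 0.25} → pass.
TC (methods 2·3): 0.31 vs {0.06, 0.16, 0.08, 0.19} → pass.
0 of 9 fail.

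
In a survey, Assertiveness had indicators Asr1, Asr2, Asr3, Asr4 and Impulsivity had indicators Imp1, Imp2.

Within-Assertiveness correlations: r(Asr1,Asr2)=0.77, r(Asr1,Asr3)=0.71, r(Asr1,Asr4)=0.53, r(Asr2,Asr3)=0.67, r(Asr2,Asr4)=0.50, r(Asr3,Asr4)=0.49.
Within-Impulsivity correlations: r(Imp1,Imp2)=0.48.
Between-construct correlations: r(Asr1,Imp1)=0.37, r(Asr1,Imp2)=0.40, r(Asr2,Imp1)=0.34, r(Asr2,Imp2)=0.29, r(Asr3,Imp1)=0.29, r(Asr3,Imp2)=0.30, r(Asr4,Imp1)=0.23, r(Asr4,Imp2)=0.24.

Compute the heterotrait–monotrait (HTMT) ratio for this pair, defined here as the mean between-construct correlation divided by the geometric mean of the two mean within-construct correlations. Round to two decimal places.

Between-construct mean = 2.46/8 = 0.3075.
Mean within-Asr = 3.67/6 = 0.6117; mean within-Imp = 0.48/1 = 0.4800.
Geometric mean = √(0.6117 × 0.4800) = 0.5419.
HTMT = 0.3075 / 0.5419 = 0.57.

0.57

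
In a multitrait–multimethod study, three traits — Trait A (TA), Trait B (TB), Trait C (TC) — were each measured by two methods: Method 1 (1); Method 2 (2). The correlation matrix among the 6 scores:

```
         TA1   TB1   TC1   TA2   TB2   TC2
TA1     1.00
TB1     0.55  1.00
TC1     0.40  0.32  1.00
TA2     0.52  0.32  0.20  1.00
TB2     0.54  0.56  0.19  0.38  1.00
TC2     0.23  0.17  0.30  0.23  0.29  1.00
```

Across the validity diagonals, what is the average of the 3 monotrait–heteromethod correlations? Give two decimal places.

0.46

Convergent values: 0.52, 0.56, 0.30; mean = 1.38/3 = 0.46.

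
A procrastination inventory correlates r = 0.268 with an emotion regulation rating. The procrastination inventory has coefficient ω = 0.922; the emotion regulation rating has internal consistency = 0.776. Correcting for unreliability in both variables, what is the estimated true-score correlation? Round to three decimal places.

0.317

r_true = r_obs / √(r_xx · r_yy) = 0.268 / √(0.922 × 0.776) = 0.268 / √0.715472 = 0.268 / 0.8459 ≈ 0.317.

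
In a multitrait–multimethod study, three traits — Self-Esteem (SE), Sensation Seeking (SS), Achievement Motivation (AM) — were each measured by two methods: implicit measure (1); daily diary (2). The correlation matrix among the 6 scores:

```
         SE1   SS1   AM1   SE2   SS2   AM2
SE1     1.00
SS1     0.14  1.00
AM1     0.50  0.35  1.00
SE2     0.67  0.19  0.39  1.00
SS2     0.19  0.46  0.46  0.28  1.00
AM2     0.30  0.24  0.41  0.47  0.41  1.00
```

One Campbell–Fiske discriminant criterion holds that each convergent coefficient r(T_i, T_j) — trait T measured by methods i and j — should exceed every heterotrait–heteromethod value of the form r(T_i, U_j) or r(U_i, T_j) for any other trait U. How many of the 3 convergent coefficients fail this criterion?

2

Convergent coefficients and their comparison sets:
SE (methods 1·2): 0.67 vs {0.19, 0.19, 0.30, 0.39} → pass.
SS (methods 1·2): 0.46 vs {0.19, 0.19, 0.24, 0.46} → fail.
AM (methods 1·2): 0.41 vs {0.39, 0.30, 0.46, 0.24} → fail.
2 of 3 fail.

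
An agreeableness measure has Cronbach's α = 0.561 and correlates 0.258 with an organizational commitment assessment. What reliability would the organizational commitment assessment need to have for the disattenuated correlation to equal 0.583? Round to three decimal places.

r_true = r_obs / √(r_xx · r_yy) ⇒ 0.583 = 0.258 / √(0.561 · r_yy).
√(0.561 · r_yy) = 0.258 / 0.583 = 0.4425; 0.561 · r_yy = 0.1958; r_yy = 0.1958 / 0.561 ≈ 0.349.

0.349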